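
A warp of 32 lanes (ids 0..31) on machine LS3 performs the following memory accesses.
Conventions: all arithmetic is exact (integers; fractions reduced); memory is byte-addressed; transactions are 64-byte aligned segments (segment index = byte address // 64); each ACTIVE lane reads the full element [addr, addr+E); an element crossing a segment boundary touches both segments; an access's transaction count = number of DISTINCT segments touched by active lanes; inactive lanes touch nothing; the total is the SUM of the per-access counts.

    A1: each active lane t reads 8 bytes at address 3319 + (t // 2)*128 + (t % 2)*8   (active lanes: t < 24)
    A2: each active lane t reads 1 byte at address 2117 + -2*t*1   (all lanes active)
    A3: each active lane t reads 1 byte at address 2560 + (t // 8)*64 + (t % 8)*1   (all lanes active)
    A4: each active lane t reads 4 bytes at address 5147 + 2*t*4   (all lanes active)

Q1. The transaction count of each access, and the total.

A1: 24 transactions
A2: 2 transactions
A3: 4 transactions
A4: 5 transactions

Answer: 24,2,4,5; total 35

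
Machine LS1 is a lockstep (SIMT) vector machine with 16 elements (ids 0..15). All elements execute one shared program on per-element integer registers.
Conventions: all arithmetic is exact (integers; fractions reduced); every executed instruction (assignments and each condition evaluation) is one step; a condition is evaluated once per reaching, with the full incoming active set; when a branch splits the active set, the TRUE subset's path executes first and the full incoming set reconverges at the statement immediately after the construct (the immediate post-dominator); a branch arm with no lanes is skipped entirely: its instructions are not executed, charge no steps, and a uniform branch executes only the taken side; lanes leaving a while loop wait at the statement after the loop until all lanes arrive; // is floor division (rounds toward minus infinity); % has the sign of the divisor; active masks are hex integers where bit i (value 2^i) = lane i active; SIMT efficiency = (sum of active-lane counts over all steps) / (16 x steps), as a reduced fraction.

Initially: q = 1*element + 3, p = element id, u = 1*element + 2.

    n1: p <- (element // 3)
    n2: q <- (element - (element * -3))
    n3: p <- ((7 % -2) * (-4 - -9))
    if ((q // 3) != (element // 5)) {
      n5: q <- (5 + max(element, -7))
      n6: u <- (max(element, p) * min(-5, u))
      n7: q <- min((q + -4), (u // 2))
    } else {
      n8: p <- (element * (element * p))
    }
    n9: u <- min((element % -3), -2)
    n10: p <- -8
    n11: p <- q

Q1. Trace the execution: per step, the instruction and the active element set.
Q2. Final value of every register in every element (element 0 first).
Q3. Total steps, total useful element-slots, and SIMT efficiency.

step 0: p <- (element // 3)          0xffff
step 1: q <- (element - (element * -3)) 0xffff
step 2: p <- ((7 % -2) * (-4 - -9))  0xffff
step 3: eval ((q // 3) != (element // 5)) 0xffff
step 4: q <- (5 + max(element, -7))  0xfffe
step 5: u <- (max(element, p) * min(-5, u)) 0xfffe
step 6: q <- min((q + -4), (u // 2)) 0xfffe
step 7: p <- (element * (element * p)) 0x0001
step 8: u <- min((element % -3), -2) 0xffff
step 9: p <- -8                      0xffff
step 10: p <- q                       0xffff

Answer: 11 steps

q: 0,-3,-5,-8,-10,-13,-15,-18,-20,-23,-25,-28,-30,-33,-35,-38
p: 0,-3,-5,-8,-10,-13,-15,-18,-20,-23,-25,-28,-30,-33,-35,-38
u: -2,-2,-2,-2,-2,-2,-2,-2,-2,-2,-2,-2,-2,-2,-2,-2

steps = 11; useful = 158; efficiency = 158/176 = 79/88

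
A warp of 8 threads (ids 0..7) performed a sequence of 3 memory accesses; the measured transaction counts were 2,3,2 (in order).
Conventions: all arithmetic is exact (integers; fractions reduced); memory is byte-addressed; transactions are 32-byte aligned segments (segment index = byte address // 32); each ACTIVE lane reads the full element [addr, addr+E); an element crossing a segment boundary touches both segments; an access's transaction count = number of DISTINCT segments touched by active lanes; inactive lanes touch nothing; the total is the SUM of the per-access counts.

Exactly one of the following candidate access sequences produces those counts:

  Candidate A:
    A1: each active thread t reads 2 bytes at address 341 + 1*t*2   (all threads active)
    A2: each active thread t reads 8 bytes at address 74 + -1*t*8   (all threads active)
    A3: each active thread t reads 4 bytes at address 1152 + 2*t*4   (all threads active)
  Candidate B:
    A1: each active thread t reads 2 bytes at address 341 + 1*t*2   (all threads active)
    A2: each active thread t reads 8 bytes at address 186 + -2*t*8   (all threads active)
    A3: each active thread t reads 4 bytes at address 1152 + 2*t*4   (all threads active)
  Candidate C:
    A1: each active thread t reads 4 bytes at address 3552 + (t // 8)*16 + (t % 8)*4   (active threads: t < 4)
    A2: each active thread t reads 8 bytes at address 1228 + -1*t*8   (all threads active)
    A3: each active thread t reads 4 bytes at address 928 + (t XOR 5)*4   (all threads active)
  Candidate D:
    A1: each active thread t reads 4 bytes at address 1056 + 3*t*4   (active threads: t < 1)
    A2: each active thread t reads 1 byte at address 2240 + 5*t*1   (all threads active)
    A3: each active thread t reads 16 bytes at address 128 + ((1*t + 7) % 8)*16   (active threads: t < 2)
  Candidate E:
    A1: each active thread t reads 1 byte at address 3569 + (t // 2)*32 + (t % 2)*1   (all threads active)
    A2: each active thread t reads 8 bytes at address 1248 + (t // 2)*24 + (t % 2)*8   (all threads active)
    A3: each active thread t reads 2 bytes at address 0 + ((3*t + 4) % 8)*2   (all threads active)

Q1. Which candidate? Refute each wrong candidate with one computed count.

B: A2 gives 5 transactions, not 3
C: A1 gives 1 transaction, not 2
D: A1 gives 1 transaction, not 2
E: A1 gives 4 transactions, not 2
A: all counts match (2,3,2)

Answer: A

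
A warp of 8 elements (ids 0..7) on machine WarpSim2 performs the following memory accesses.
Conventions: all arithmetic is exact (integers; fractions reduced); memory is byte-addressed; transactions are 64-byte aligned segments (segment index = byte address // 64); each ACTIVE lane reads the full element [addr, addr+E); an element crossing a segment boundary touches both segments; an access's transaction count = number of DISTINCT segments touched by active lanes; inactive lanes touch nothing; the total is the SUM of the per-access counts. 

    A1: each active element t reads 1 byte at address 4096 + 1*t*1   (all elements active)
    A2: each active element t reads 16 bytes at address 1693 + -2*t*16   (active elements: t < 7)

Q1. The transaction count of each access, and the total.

A1: 1 transaction
A2: 4 transactions

Answer: 1,4; total 5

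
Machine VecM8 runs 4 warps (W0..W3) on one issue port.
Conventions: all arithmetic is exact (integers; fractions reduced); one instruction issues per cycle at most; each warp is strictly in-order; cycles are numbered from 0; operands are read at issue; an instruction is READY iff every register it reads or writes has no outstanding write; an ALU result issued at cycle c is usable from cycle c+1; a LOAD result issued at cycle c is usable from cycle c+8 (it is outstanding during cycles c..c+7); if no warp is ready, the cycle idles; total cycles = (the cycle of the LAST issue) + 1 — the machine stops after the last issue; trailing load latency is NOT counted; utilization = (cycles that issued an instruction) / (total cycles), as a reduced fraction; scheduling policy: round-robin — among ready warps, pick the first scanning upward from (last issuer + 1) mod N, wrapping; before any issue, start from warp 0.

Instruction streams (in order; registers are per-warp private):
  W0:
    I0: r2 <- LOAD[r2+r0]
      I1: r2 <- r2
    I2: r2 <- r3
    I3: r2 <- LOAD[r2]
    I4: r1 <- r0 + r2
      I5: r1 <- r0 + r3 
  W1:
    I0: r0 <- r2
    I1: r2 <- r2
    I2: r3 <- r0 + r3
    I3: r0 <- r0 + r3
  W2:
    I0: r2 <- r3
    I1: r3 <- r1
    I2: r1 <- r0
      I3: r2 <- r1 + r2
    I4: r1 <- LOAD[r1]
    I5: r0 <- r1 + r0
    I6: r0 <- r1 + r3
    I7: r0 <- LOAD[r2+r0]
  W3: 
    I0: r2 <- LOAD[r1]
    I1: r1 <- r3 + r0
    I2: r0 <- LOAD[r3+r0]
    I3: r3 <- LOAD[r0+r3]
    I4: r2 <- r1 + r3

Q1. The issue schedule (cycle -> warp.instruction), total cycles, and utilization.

cycle 0: W0.I0
cycle 1: W1.I0
cycle 2: W2.I0
cycle 3: W3.I0
cycle 4: W1.I1
cycle 5: W2.I1
cycle 6: W3.I1
cycle 7: W1.I2
cycle 8: W2.I2
cycle 9: W3.I2
cycle 10: W0.I1
cycle 11: W1.I3
cycle 12: W2.I3
cycle 13: W0.I2
cycle 14: W2.I4
cycle 15: W0.I3
cycle 16: idle
cycle 17: W3.I3
cycle 18: idle
cycle 19: idle
cycle 20: idle
cycle 21: idle
cycle 22: W2.I5
cycle 23: W0.I4
cycle 24: W2.I6
cycle 25: W3.I4
cycle 26: W0.I5
cycle 27: W2.I7

Answer: 28 cycles, utilization 23/28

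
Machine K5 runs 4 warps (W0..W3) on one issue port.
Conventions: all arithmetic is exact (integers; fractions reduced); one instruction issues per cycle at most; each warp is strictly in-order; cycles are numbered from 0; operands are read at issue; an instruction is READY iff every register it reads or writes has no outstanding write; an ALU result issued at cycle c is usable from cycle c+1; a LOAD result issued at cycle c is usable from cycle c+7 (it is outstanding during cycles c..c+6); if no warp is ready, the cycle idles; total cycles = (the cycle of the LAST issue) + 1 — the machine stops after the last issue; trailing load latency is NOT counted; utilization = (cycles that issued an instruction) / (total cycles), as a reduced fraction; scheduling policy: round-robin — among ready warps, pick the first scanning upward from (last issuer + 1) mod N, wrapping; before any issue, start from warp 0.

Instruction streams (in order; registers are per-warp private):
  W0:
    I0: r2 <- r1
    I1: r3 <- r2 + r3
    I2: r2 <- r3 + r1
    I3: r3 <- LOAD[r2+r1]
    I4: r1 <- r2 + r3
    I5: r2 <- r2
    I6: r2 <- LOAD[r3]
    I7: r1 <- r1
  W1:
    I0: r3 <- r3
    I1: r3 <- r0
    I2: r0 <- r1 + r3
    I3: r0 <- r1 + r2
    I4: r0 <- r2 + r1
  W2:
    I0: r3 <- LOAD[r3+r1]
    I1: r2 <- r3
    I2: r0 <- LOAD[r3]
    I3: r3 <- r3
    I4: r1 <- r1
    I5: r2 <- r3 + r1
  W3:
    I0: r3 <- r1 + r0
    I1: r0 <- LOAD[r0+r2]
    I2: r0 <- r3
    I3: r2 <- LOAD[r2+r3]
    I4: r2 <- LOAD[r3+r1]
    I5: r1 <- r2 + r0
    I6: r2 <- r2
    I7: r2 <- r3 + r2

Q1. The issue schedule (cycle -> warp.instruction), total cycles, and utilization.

cycle 0: W0.I0
cycle 1: W1.I0
cycle 2: W2.I0
cycle 3: W3.I0
cycle 4: W0.I1
cycle 5: W1.I1
cycle 6: W3.I1
cycle 7: W0.I2
cycle 8: W1.I2
cycle 9: W2.I1
cycle 10: W0.I3
cycle 11: W1.I3
cycle 12: W2.I2
cycle 13: W3.I2
cycle 14: W1.I4
cycle 15: W2.I3
cycle 16: W3.I3
cycle 17: W0.I4
cycle 18: W2.I4
cycle 19: W0.I5
cycle 20: W2.I5
cycle 21: W0.I6
cycle 22: W0.I7
cycle 23: W3.I4
cycle 24: idle
cycle 25: idle
cycle 26: idle
cycle 27: idle
cycle 28: idle
cycle 29: idle
cycle 30: W3.I5
cycle 31: W3.I6
cycle 32: W3.I7

Answer: 33 cycles, utilization 9/11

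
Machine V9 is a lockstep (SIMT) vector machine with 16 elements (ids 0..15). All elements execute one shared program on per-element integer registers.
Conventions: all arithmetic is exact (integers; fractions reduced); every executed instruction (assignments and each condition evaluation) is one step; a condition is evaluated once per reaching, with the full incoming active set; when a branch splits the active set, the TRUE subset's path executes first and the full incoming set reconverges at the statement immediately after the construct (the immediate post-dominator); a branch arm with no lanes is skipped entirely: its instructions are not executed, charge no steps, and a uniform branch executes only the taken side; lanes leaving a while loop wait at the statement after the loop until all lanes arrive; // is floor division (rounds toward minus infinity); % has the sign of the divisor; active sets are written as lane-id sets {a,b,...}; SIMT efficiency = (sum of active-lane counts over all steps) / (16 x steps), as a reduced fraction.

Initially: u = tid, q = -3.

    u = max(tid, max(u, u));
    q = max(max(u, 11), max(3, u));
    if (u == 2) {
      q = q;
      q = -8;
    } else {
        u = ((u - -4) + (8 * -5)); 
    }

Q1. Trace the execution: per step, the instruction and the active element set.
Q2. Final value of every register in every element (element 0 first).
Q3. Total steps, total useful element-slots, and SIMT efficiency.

step 0: u <- max(tid, max(u, u))     {0,1,2,3,4,5,6,7,8,9,10,11,12,13,14,15}
step 1: q <- max(max(u, 11), max(3, u)) {0,1,2,3,4,5,6,7,8,9,10,11,12,13,14,15}
step 2: eval (u == 2)                {0,1,2,3,4,5,6,7,8,9,10,11,12,13,14,15}
step 3: q <- q                       {2}
step 4: q <- -8                      {2}
step 5: u <- ((u - -4) + (8 * -5))   {0,1,3,4,5,6,7,8,9,10,11,12,13,14,15}

Answer: 6 steps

u: -36,-35,2,-33,-32,-31,-30,-29,-28,-27,-26,-25,-24,-23,-22,-21
q: 11,11,-8,11,11,11,11,11,11,11,11,11,12,13,14,15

steps = 6; useful = 65; efficiency = 65/96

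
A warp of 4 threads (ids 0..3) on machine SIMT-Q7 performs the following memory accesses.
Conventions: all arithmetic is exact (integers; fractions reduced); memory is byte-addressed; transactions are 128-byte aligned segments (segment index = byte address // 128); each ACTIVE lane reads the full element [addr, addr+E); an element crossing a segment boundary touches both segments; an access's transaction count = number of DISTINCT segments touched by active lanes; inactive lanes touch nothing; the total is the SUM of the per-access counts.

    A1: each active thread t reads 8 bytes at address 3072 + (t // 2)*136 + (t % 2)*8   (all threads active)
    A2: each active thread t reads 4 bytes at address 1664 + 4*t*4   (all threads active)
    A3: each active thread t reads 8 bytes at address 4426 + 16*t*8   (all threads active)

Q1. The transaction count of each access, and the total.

A1: 2 transactions
A2: 1 transaction
A3: 4 transactions

Answer: 2,1,4; total 7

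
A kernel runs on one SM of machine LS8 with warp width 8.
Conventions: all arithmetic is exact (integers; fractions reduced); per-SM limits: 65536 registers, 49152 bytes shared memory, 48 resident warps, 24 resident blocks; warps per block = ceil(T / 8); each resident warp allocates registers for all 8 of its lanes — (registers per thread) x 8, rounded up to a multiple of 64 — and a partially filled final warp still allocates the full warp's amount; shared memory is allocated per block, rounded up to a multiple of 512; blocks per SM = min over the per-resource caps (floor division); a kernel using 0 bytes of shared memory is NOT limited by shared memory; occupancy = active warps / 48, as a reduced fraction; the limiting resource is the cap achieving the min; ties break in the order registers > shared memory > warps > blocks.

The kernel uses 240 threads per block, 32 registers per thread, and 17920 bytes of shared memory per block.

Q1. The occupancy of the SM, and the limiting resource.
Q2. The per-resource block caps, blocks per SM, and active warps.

Answer: occupancy 5/8, limited by warps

registers: 8 blocks
shared memory: 2 blocks
warps: 1 block
blocks: 24 blocks

Answer: 1 block, 30 active warps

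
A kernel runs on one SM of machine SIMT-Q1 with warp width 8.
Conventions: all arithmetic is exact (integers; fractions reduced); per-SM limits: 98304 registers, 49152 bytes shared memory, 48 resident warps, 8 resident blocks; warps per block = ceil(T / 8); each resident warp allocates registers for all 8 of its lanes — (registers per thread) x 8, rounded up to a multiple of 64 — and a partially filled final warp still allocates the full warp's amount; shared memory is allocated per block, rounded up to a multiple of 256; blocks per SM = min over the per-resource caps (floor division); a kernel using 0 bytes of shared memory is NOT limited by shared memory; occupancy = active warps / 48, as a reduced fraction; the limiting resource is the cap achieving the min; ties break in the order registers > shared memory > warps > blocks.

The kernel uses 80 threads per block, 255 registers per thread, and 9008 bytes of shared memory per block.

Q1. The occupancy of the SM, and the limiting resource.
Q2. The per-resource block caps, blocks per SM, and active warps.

Answer: occupancy 5/6, limited by registers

registers: 4 blocks
shared memory: 5 blocks
warps: 4 blocks
blocks: 8 blocks

Answer: 4 blocks, 40 active warps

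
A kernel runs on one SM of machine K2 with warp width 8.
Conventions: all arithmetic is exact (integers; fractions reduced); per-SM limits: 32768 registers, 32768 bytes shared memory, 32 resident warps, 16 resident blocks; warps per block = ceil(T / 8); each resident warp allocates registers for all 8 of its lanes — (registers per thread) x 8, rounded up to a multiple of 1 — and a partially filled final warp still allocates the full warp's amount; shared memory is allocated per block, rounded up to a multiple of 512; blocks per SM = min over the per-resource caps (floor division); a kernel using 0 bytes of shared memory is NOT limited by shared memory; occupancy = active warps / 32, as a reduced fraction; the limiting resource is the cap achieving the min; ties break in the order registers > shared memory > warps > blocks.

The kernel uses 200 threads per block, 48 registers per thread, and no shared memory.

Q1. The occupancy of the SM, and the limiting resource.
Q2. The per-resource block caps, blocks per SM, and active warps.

Answer: occupancy 25/32, limited by warps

registers: 3 blocks
shared memory: no limit (kernel uses none)
warps: 1 block
blocks: 16 blocks

Answer: 1 block, 25 active warps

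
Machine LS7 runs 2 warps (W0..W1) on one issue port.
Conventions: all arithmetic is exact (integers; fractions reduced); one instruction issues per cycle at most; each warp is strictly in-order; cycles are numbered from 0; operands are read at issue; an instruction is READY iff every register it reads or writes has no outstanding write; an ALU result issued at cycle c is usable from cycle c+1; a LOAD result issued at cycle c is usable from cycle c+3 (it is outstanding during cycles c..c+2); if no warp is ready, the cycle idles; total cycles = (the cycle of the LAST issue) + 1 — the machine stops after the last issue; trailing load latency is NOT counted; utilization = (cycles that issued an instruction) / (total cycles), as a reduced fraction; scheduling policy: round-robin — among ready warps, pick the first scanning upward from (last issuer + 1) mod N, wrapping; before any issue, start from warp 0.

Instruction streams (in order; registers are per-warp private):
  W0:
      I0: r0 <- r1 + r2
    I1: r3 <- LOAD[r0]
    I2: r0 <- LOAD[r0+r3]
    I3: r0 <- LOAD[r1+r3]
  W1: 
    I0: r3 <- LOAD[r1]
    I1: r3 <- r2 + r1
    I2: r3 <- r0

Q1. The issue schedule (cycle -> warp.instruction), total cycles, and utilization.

cycle 0: W0.I0
cycle 1: W1.I0
cycle 2: W0.I1
cycle 3: idle
cycle 4: W1.I1
cycle 5: W0.I2
cycle 6: W1.I2
cycle 7: idle
cycle 8: W0.I3

Answer: 9 cycles, utilization 7/9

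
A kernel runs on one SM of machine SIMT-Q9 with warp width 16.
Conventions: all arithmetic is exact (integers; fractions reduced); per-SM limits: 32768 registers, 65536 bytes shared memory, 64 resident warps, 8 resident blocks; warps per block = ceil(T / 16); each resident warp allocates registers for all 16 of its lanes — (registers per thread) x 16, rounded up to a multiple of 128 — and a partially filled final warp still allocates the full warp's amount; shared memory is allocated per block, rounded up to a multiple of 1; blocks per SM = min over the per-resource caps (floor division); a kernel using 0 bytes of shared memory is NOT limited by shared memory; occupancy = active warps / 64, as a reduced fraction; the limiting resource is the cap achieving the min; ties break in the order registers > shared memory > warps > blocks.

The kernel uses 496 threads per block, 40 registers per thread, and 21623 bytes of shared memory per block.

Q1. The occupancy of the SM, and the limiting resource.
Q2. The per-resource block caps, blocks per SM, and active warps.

Answer: occupancy 31/64, limited by registers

registers: 1 block
shared memory: 3 blocks
warps: 2 blocks
blocks: 8 blocks

Answer: 1 block, 31 active warps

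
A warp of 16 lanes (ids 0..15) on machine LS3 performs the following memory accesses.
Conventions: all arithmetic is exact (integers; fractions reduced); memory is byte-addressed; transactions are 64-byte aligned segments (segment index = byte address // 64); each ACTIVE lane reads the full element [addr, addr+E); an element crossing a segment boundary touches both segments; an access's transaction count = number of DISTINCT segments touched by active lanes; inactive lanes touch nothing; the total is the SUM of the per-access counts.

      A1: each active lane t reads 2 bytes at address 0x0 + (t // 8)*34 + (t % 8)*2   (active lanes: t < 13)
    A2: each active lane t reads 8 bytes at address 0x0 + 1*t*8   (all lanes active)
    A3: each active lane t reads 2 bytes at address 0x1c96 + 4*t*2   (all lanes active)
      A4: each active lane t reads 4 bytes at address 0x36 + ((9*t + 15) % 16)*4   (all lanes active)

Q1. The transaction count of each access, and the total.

A1: 1 transaction
A2: 2 transactions
A3: 3 transactions
A4: 2 transactions

Answer: 1,2,3,2; total 8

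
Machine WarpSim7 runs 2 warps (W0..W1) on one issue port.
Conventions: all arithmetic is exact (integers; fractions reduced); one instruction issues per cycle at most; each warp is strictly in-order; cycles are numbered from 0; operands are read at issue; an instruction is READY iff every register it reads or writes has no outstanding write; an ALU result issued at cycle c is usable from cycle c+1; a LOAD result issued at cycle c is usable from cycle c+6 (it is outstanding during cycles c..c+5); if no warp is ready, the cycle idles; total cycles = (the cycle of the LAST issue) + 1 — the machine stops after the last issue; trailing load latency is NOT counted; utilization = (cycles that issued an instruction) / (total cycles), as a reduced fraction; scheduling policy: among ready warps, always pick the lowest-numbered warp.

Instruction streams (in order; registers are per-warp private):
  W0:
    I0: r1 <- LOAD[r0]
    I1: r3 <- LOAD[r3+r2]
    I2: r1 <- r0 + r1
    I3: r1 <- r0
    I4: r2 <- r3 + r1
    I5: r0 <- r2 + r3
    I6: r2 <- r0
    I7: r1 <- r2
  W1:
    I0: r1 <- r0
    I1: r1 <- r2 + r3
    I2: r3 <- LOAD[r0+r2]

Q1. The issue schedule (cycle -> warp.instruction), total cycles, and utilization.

cycle 0: W0.I0
cycle 1: W0.I1
cycle 2: W1.I0
cycle 3: W1.I1
cycle 4: W1.I2
cycle 5: idle
cycle 6: W0.I2
cycle 7: W0.I3
cycle 8: W0.I4
cycle 9: W0.I5
cycle 10: W0.I6
cycle 11: W0.I7

Answer: 12 cycles, utilization 11/12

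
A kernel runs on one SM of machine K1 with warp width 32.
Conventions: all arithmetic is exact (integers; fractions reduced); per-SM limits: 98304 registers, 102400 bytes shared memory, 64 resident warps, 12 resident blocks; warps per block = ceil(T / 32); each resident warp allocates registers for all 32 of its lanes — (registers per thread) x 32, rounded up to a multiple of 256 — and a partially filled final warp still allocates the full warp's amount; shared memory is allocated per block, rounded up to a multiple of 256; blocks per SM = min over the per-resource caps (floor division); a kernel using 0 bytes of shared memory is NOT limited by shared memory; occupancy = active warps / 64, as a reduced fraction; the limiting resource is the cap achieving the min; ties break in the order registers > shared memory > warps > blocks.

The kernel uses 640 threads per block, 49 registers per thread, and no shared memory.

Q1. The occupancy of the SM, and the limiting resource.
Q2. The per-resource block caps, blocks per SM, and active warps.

Answer: occupancy 5/8, limited by registers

registers: 2 blocks
shared memory: no limit (kernel uses none)
warps: 3 blocks
blocks: 12 blocks

Answer: 2 blocks, 40 active warps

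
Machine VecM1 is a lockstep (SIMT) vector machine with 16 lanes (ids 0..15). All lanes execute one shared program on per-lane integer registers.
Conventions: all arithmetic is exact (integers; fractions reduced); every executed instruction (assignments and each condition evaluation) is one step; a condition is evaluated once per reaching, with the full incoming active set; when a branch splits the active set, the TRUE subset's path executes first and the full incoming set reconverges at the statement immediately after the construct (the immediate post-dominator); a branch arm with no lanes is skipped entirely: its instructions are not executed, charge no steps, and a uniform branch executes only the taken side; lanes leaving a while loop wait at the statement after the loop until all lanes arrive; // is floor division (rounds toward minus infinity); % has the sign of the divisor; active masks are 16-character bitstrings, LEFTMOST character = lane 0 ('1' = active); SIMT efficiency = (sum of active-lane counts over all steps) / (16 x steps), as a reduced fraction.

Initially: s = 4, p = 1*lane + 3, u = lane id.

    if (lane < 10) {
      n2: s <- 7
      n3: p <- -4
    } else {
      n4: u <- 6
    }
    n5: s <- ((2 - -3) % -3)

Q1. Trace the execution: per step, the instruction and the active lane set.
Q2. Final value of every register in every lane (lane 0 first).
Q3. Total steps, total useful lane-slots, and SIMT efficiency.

step 0: eval (lane < 10)             1111111111111111
step 1: s <- 7                       1111111111000000
step 2: p <- -4                      1111111111000000
step 3: u <- 6                       0000000000111111
step 4: s <- ((2 - -3) % -3)         1111111111111111

Answer: 5 steps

s: -1,-1,-1,-1,-1,-1,-1,-1,-1,-1,-1,-1,-1,-1,-1,-1
p: -4,-4,-4,-4,-4,-4,-4,-4,-4,-4,13,14,15,16,17,18
u: 0,1,2,3,4,5,6,7,8,9,6,6,6,6,6,6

steps = 5; useful = 58; efficiency = 58/80 = 29/40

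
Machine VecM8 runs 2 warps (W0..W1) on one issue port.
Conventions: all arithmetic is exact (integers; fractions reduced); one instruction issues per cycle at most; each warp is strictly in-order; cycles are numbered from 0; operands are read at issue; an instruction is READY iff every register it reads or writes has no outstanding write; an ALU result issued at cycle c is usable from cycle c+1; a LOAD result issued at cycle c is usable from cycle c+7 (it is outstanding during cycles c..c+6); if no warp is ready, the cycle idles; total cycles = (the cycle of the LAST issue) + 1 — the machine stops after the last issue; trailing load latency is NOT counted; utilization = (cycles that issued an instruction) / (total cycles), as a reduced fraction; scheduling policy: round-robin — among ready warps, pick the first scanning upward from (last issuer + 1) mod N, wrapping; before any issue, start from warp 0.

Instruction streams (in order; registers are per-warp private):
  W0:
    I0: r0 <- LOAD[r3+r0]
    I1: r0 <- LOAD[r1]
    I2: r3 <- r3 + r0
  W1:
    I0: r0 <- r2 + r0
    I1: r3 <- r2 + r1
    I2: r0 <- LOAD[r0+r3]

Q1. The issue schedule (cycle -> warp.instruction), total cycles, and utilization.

cycle 0: W0.I0
cycle 1: W1.I0
cycle 2: W1.I1
cycle 3: W1.I2
cycle 4: idle
cycle 5: idle
cycle 6: idle
cycle 7: W0.I1
cycle 8: idle
cycle 9: idle
cycle 10: idle
cycle 11: idle
cycle 12: idle
cycle 13: idle
cycle 14: W0.I2

Answer: 15 cycles, utilization 2/5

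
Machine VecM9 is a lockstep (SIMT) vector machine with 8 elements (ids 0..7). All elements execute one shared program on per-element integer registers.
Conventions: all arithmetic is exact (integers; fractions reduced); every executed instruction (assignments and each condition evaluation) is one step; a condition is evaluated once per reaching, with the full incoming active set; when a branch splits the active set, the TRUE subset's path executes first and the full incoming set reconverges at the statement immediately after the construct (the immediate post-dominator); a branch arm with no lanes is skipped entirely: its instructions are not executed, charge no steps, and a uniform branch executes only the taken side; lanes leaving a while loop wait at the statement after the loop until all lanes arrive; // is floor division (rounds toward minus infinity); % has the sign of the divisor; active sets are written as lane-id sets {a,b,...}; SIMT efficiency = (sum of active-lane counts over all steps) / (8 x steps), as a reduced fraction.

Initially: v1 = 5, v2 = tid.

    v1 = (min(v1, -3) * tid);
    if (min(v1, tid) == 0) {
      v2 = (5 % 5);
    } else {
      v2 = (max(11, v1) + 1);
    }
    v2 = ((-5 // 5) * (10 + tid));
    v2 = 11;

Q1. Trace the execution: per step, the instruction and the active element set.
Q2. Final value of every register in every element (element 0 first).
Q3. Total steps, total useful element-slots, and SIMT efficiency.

step 0: v1 <- (min(v1, -3) * tid)    {0,1,2,3,4,5,6,7}
step 1: eval (min(v1, tid) == 0)     {0,1,2,3,4,5,6,7}
step 2: v2 <- (5 % 5)                {0}
step 3: v2 <- (max(11, v1) + 1)      {1,2,3,4,5,6,7}
step 4: v2 <- ((-5 // 5) * (10 + tid)) {0,1,2,3,4,5,6,7}
step 5: v2 <- 11                     {0,1,2,3,4,5,6,7}

Answer: 6 steps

v1: 0,-3,-6,-9,-12,-15,-18,-21
v2: 11,11,11,11,11,11,11,11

steps = 6; useful = 40; efficiency = 40/48 = 5/6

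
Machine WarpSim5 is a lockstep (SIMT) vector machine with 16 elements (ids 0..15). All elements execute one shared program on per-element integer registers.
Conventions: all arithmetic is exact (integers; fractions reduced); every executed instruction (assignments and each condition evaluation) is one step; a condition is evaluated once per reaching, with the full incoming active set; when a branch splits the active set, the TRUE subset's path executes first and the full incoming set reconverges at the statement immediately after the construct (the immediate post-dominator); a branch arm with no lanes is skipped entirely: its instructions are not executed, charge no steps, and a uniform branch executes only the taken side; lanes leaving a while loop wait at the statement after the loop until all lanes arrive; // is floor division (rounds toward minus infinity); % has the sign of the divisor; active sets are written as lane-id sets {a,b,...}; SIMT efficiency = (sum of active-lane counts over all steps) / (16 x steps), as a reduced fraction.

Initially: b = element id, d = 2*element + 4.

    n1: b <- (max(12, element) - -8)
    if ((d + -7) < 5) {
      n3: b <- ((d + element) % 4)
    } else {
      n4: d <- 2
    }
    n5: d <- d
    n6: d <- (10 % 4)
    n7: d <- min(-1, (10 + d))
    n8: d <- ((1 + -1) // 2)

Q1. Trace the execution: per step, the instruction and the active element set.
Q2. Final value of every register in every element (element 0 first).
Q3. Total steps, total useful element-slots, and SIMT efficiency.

step 0: b <- (max(12, element) - -8) {0,1,2,3,4,5,6,7,8,9,10,11,12,13,14,15}
step 1: eval ((d + -7) < 5)          {0,1,2,3,4,5,6,7,8,9,10,11,12,13,14,15}
step 2: b <- ((d + element) % 4)     {0,1,2,3}
step 3: d <- 2                       {4,5,6,7,8,9,10,11,12,13,14,15}
step 4: d <- d                       {0,1,2,3,4,5,6,7,8,9,10,11,12,13,14,15}
step 5: d <- (10 % 4)                {0,1,2,3,4,5,6,7,8,9,10,11,12,13,14,15}
step 6: d <- min(-1, (10 + d))       {0,1,2,3,4,5,6,7,8,9,10,11,12,13,14,15}
step 7: d <- ((1 + -1) // 2)         {0,1,2,3,4,5,6,7,8,9,10,11,12,13,14,15}

Answer: 8 steps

b: 0,3,2,1,20,20,20,20,20,20,20,20,20,21,22,23
d: 0,0,0,0,0,0,0,0,0,0,0,0,0,0,0,0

steps = 8; useful = 112; efficiency = 112/128 = 7/8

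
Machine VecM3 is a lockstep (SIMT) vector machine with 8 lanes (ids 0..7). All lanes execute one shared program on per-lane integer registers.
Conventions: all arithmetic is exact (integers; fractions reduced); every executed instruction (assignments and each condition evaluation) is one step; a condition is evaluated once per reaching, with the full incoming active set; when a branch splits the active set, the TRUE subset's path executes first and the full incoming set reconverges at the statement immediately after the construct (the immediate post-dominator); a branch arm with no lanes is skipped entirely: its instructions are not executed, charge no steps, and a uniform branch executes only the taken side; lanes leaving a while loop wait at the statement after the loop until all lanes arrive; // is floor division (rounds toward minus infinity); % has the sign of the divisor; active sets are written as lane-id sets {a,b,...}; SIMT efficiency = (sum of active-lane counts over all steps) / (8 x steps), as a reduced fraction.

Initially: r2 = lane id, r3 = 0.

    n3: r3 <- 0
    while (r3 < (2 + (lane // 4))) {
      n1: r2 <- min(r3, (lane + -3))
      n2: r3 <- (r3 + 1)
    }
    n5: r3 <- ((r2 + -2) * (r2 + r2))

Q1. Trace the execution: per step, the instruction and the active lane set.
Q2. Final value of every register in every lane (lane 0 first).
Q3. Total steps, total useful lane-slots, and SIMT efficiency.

step 0: r3 <- 0                      {0,1,2,3,4,5,6,7}
step 1: eval (r3 < (2 + (lane // 4))) {0,1,2,3,4,5,6,7}
step 2: r2 <- min(r3, (lane + -3))   {0,1,2,3,4,5,6,7}
step 3: r3 <- (r3 + 1)               {0,1,2,3,4,5,6,7}
step 4: eval (r3 < (2 + (lane // 4))) {0,1,2,3,4,5,6,7}
step 5: r2 <- min(r3, (lane + -3))   {0,1,2,3,4,5,6,7}
step 6: r3 <- (r3 + 1)               {0,1,2,3,4,5,6,7}
step 7: eval (r3 < (2 + (lane // 4))) {0,1,2,3,4,5,6,7}
step 8: r2 <- min(r3, (lane + -3))   {4,5,6,7}
step 9: r3 <- (r3 + 1)               {4,5,6,7}
step 10: eval (r3 < (2 + (lane // 4))) {4,5,6,7}
step 11: r3 <- ((r2 + -2) * (r2 + r2)) {0,1,2,3,4,5,6,7}

Answer: 12 steps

r2: -3,-2,-1,0,1,2,2,2
r3: 30,16,6,0,-2,0,0,0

steps = 12; useful = 84; efficiency = 84/96 = 7/8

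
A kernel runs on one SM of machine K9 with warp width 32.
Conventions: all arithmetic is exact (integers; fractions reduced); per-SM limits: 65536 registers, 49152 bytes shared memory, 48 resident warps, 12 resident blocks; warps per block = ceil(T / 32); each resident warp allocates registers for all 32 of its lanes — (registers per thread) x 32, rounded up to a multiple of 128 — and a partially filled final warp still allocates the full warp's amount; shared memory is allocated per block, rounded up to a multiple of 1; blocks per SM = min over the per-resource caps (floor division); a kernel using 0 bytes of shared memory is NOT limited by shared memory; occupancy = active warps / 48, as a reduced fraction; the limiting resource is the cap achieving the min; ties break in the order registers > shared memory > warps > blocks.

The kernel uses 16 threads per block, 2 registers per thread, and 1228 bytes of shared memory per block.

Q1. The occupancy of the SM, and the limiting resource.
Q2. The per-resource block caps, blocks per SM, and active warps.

Answer: occupancy 1/4, limited by blocks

registers: 512 blocks
shared memory: 40 blocks
warps: 48 blocks
blocks: 12 blocks

Answer: 12 blocks, 12 active warps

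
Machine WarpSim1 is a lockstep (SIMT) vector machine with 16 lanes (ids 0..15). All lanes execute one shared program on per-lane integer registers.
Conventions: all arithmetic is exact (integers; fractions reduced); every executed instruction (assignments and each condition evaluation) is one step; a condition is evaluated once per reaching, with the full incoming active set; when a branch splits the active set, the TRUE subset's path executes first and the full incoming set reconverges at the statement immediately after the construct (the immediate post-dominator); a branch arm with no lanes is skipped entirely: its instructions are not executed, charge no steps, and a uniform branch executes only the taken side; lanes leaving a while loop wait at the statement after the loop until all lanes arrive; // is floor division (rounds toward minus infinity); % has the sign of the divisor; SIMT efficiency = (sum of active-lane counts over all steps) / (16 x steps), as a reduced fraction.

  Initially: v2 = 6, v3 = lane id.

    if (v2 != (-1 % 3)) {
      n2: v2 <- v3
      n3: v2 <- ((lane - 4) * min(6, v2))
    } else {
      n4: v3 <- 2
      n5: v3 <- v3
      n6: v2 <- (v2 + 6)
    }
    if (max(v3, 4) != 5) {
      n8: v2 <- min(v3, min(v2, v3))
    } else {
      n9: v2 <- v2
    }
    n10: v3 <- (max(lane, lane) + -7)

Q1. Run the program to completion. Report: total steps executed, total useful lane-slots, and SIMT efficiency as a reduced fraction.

Answer: 7 steps, 96 useful, 6/7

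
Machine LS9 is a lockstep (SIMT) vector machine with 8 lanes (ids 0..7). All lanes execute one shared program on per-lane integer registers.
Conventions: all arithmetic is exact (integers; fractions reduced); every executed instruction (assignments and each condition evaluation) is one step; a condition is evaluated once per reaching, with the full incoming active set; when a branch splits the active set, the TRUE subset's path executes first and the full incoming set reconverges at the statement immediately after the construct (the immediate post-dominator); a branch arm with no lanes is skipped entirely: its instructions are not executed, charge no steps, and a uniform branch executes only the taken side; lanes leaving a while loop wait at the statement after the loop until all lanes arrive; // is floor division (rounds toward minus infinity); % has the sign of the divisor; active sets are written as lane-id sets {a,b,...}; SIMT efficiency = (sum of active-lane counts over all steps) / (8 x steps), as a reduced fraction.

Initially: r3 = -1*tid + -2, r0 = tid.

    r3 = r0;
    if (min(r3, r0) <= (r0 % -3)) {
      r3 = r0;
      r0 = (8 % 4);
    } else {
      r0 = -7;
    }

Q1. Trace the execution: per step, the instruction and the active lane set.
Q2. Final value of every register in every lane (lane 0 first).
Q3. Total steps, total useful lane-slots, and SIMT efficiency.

step 0: r3 <- r0                     {0,1,2,3,4,5,6,7}
step 1: eval (min(r3, r0) <= (r0 % -3)) {0,1,2,3,4,5,6,7}
step 2: r3 <- r0                     {0}
step 3: r0 <- (8 % 4)                {0}
step 4: r0 <- -7                     {1,2,3,4,5,6,7}

Answer: 5 steps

r3: 0,1,2,3,4,5,6,7
r0: 0,-7,-7,-7,-7,-7,-7,-7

steps = 5; useful = 25; efficiency = 25/40 = 5/8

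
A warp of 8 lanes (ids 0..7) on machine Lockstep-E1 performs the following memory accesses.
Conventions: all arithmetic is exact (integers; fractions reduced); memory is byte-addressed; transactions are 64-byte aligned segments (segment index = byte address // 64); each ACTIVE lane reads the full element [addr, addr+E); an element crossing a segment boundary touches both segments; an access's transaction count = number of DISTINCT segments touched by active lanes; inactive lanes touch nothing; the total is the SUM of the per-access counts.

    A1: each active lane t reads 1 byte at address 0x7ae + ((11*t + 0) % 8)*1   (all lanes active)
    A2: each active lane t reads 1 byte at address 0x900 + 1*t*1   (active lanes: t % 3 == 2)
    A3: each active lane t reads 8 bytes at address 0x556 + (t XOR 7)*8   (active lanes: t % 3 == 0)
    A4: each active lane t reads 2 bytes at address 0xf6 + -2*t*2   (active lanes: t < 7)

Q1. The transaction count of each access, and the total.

A1: 1 transaction
A2: 1 transaction
A3: 2 transactions
A4: 1 transaction

Answer: 1,1,2,1; total 5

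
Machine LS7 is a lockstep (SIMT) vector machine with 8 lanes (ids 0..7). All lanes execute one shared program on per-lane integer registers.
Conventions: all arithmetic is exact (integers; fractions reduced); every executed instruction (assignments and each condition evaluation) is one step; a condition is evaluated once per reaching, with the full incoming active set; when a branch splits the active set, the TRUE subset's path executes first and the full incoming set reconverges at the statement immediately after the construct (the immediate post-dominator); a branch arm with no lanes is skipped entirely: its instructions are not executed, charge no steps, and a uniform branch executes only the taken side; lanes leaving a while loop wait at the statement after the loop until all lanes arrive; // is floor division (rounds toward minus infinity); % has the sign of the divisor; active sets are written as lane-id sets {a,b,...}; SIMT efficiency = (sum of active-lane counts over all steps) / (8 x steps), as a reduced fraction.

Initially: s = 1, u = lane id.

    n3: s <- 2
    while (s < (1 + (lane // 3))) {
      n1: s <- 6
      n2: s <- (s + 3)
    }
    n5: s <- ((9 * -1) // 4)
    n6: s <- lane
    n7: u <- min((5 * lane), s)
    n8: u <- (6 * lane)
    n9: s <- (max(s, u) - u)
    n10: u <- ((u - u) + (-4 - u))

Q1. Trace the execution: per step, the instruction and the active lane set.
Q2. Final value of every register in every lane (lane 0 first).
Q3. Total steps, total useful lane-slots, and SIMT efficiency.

step 0: s <- 2                       {0,1,2,3,4,5,6,7}
step 1: eval (s < (1 + (lane // 3))) {0,1,2,3,4,5,6,7}
step 2: s <- 6                       {6,7}
step 3: s <- (s + 3)                 {6,7}
step 4: eval (s < (1 + (lane // 3))) {6,7}
step 5: s <- ((9 * -1) // 4)         {0,1,2,3,4,5,6,7}
step 6: s <- lane                    {0,1,2,3,4,5,6,7}
step 7: u <- min((5 * lane), s)      {0,1,2,3,4,5,6,7}
step 8: u <- (6 * lane)              {0,1,2,3,4,5,6,7}
step 9: s <- (max(s, u) - u)         {0,1,2,3,4,5,6,7}
step 10: u <- ((u - u) + (-4 - u))    {0,1,2,3,4,5,6,7}

Answer: 11 steps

s: 0,0,0,0,0,0,0,0
u: -4,-10,-16,-22,-28,-34,-40,-46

steps = 11; useful = 70; efficiency = 70/88 = 35/44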